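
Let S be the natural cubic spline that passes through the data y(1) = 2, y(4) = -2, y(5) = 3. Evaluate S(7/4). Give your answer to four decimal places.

-0.6699

With σ_i denoting the second derivative at x_i, h_i = 3, 1, and Δ_i = (y_(i+1) − y_i)/h_i = -4/3, 5:
  3·σ_0 + 8·σ_1 + 1·σ_2 = 6(Δ_1 - Δ_0) = 38
Natural end conditions: σ_0 = σ_2 = 0.
Solving: σ_0 = 0, σ_1 = 19/4, σ_2 = 0.
On [1, 4], S(t) = 2 - 89/24·(t - 1) + 0·(t - 1)² + 19/72·(t - 1)³.
With (t - 1) = 3/4: S(7/4) = -343/512.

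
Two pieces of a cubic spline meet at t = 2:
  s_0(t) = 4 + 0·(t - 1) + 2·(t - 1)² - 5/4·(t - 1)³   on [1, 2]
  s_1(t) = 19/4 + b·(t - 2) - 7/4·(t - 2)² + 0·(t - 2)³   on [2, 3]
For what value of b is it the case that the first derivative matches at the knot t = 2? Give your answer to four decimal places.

0.2500

s_0'(t) = 0 + 4·(t - 1) - 15/4·(t - 1)², so s_0'(2) = 1/4. On the right, s_1'(2) = b, so b = 1/4.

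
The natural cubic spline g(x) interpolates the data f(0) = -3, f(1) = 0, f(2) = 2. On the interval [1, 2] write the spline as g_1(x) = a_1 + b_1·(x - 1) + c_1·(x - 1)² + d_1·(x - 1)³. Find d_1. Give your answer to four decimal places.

0.2500

Write m_i for g''(x_i). With h_i = 1, 1 and divided differences Δ_i = 3, 2, the continuity of g' gives the tridiagonal system
  1·m_0 + 4·m_1 + 1·m_2 = 6(Δ_1 - Δ_0) = -6
Natural end conditions: m_0 = m_2 = 0.
Solving the tridiagonal system: m_0 = 0, m_1 = -3/2, m_2 = 0.
On [1, 2], with g_1(x) = a_1 + b_1·(x - 1) + c_1·(x - 1)² + d_1·(x - 1)³: c_1 = m_1/2 = -3/4, d_1 = (m_2 - m_1)/(6h_1) = 1/4, b_1 = Δ_1 - h_1(2m_1 + m_2)/6 = 5/2.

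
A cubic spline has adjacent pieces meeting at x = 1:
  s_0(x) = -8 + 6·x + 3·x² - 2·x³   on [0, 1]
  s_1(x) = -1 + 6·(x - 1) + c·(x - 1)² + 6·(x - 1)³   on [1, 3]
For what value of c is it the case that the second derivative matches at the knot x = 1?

-3

s_0''(x) = 6 - 12·x, so s_0''(1) = -6. On the right, s_1''(1) = 2c, so c = -3.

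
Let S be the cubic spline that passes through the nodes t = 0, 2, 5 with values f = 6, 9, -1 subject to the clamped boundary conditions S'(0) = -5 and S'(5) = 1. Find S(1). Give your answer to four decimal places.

6.0875

Put σ_i = S'' at the i-th knot. Here h = (2, 3) and Δ = (3/2, -10/3), so the interior equations h_(i-1)·σ_(i-1) + 2(h_(i-1)+h_i)·σ_i + h_i·σ_(i+1) = 6(Δ_i − Δ_(i-1)) read
  2·σ_0 + 10·σ_1 + 3·σ_2 = 6(Δ_1 - Δ_0) = -29
Clamped end conditions give two more equations: 2h_0·σ_0 + h_0·σ_1 = 6(Δ_0 - S'(0)) = 39 and h_1·σ_1 + 2h_1·σ_2 = 6(S'(5) - Δ_1) = 26.
Solving: σ_0 = 277/20, σ_1 = -41/5, σ_2 = 253/30.
On [0, 2], S(t) = 6 - 5·t + 277/40·t² - 147/80·t³.
With t = 1: S(1) = 487/80.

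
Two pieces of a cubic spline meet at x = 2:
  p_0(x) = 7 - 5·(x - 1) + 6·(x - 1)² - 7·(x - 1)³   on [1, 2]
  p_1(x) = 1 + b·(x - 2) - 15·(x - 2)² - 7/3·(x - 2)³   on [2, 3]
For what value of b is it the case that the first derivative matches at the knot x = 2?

-14

p_0'(x) = -5 + 12·(x - 1) - 21·(x - 1)², so p_0'(2) = -14. On the right, p_1'(2) = b, so b = -14.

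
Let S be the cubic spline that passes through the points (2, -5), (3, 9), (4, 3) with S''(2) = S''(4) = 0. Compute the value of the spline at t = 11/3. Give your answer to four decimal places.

With σ_i denoting the second derivative at x_i, h_i = 1, 1, and Δ_i = (y_(i+1) − y_i)/h_i = 14, -6:
  1·σ_0 + 4·σ_1 + 1·σ_2 = 6(Δ_1 - Δ_0) = -120
Natural end conditions: σ_0 = σ_2 = 0.
Forward elimination and back-substitution give σ_0 = 0, σ_1 = -30, σ_2 = 0.
On [3, 4], S(t) = 9 + 4·(t - 3) - 15·(t - 3)² + 5·(t - 3)³.
With (t - 3) = 2/3: S(11/3) = 175/27.

6.4815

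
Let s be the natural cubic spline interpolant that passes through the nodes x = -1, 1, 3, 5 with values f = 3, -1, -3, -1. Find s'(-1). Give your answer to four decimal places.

Let σ_i = s''(x_i). Step sizes h_i = 2, 2, 2; slopes of the chords Δ_i = (y_(i+1) - y_i)/h_i = -2, -1, 1.
  2·σ_0 + 8·σ_1 + 2·σ_2 = 6(Δ_1 - Δ_0) = 6
  2·σ_1 + 8·σ_2 + 2·σ_3 = 6(Δ_2 - Δ_1) = 12
Natural end conditions: σ_0 = σ_3 = 0.
Hence σ_0 = 0, σ_1 = 2/5, σ_2 = 7/5, σ_3 = 0.
On [-1, 1], s'(x) = b_0 + 2c_0·(x + 1) + 3d_0·(x + 1)² with b_0 = Δ_0 - h_0(2σ_0 + σ_1)/6 = -32/15, c_0 = σ_0/2 = 0, d_0 = (σ_1 - σ_0)/(6h_0) = 1/30. So s'(-1) = -32/15.

-2.1333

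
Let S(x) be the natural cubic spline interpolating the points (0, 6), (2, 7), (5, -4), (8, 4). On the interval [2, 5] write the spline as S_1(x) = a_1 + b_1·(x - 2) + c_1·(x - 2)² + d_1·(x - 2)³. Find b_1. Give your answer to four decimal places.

-1.9865

Write M_i for S''(x_i). With h_i = 2, 3, 3 and divided differences Δ_i = 1/2, -11/3, 8/3, the continuity of S' gives the tridiagonal system
  2·M_0 + 10·M_1 + 3·M_2 = 6(Δ_1 - Δ_0) = -25
  3·M_1 + 12·M_2 + 3·M_3 = 6(Δ_2 - Δ_1) = 38
Natural end conditions: M_0 = M_3 = 0.
Solving: M_0 = 0, M_1 = -138/37, M_2 = 455/111, M_3 = 0.
On [2, 5], with S_1(x) = a_1 + b_1·(x - 2) + c_1·(x - 2)² + d_1·(x - 2)³: c_1 = M_1/2 = -69/37, d_1 = (M_2 - M_1)/(6h_1) = 869/1998, b_1 = Δ_1 - h_1(2M_1 + M_2)/6 = -147/74.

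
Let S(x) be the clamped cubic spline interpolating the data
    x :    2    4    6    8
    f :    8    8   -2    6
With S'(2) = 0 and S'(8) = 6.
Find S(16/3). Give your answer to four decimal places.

With m_i denoting the second derivative at x_i, h_i = 2, 2, 2, and Δ_i = (y_(i+1) − y_i)/h_i = 0, -5, 4:
  2·m_0 + 8·m_1 + 2·m_2 = 6(Δ_1 - Δ_0) = -30
  2·m_1 + 8·m_2 + 2·m_3 = 6(Δ_2 - Δ_1) = 54
Clamped end conditions give two more equations: 2h_0·m_0 + h_0·m_1 = 6(Δ_0 - S'(2)) = 0 and h_2·m_2 + 2h_2·m_3 = 6(S'(8) - Δ_2) = 12.
Forward elimination and back-substitution give m_0 = 17/5, m_1 = -34/5, m_2 = 44/5, m_3 = -7/5.
On [4, 6], S(x) = 8 - 17/5·(x - 4) - 17/5·(x - 4)² + 13/10·(x - 4)³.
With (x - 4) = 4/3: S(16/3) = 68/135.

0.5037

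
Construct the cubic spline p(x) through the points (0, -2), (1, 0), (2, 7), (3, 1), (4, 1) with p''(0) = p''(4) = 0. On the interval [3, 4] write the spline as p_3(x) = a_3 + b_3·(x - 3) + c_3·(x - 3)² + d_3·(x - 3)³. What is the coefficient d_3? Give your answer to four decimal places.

With M_i denoting the second derivative at x_i, h_i = 1, 1, 1, 1, and Δ_i = (y_(i+1) − y_i)/h_i = 2, 7, -6, 0:
  1·M_0 + 4·M_1 + 1·M_2 = 6(Δ_1 - Δ_0) = 30
  1·M_1 + 4·M_2 + 1·M_3 = 6(Δ_2 - Δ_1) = -78
  1·M_2 + 4·M_3 + 1·M_4 = 6(Δ_3 - Δ_2) = 36
Natural end conditions: M_0 = M_4 = 0.
Hence M_0 = 0, M_1 = 57/4, M_2 = -27, M_3 = 63/4, M_4 = 0.
On [3, 4], with p_3(x) = a_3 + b_3·(x - 3) + c_3·(x - 3)² + d_3·(x - 3)³: c_3 = M_3/2 = 63/8, d_3 = (M_4 - M_3)/(6h_3) = -21/8, b_3 = Δ_3 - h_3(2M_3 + M_4)/6 = -21/4.

-2.6250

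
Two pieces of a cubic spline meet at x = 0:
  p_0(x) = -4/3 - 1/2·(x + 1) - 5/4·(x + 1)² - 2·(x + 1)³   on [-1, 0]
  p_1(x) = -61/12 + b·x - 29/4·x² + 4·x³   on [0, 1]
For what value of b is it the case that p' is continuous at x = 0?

p_0'(x) = -1/2 - 5/2·(x + 1) - 6·(x + 1)², so p_0'(0) = -9. On the right, p_1'(0) = b, so b = -9.

-9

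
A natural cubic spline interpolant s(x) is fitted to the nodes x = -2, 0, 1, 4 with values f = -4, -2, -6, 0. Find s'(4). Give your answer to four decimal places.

4.6170

Put σ_i = s'' at the i-th knot. Here h = (2, 1, 3) and Δ = (1, -4, 2), so the interior equations h_(i-1)·σ_(i-1) + 2(h_(i-1)+h_i)·σ_i + h_i·σ_(i+1) = 6(Δ_i − Δ_(i-1)) read
  2·σ_0 + 6·σ_1 + 1·σ_2 = 6(Δ_1 - Δ_0) = -30
  1·σ_1 + 8·σ_2 + 3·σ_3 = 6(Δ_2 - Δ_1) = 36
Natural end conditions: σ_0 = σ_3 = 0.
Forward elimination and back-substitution give σ_0 = 0, σ_1 = -276/47, σ_2 = 246/47, σ_3 = 0.
On [1, 4], s'(x) = b_2 + 2c_2·(x - 1) + 3d_2·(x - 1)² with b_2 = Δ_2 - h_2(2σ_2 + σ_3)/6 = -152/47, c_2 = σ_2/2 = 123/47, d_2 = (σ_3 - σ_2)/(6h_2) = -41/141. So s'(4) = 217/47.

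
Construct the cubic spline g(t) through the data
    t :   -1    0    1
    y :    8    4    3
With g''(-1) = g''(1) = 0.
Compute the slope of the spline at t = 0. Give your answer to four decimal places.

With M_i denoting the second derivative at x_i, h_i = 1, 1, and Δ_i = (y_(i+1) − y_i)/h_i = -4, -1:
  1·M_0 + 4·M_1 + 1·M_2 = 6(Δ_1 - Δ_0) = 18
Natural end conditions: M_0 = M_2 = 0.
Forward elimination and back-substitution give M_0 = 0, M_1 = 9/2, M_2 = 0.
On [0, 1], g'(t) = b_1 + 2c_1·t + 3d_1·t² with b_1 = Δ_1 - h_1(2M_1 + M_2)/6 = -5/2, c_1 = M_1/2 = 9/4, d_1 = (M_2 - M_1)/(6h_1) = -3/4. So g'(0) = -5/2.

-2.5000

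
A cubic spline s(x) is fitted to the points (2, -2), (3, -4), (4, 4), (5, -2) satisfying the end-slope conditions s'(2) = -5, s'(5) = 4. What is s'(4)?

-1

Put m_i = s'' at the i-th knot. Here h = (1, 1, 1) and Δ = (-2, 8, -6), so the interior equations h_(i-1)·m_(i-1) + 2(h_(i-1)+h_i)·m_i + h_i·m_(i+1) = 6(Δ_i − Δ_(i-1)) read
  1·m_0 + 4·m_1 + 1·m_2 = 6(Δ_1 - Δ_0) = 60
  1·m_1 + 4·m_2 + 1·m_3 = 6(Δ_2 - Δ_1) = -84
Clamped end conditions give two more equations: 2h_0·m_0 + h_0·m_1 = 6(Δ_0 - s'(2)) = 18 and h_2·m_2 + 2h_2·m_3 = 6(s'(5) - Δ_2) = 60.
Hence m_0 = -4, m_1 = 26, m_2 = -40, m_3 = 50.
On [4, 5], s'(x) = b_2 + 2c_2·(x - 4) + 3d_2·(x - 4)² with b_2 = Δ_2 - h_2(2m_2 + m_3)/6 = -1, c_2 = m_2/2 = -20, d_2 = (m_3 - m_2)/(6h_2) = 15. So s'(4) = -1.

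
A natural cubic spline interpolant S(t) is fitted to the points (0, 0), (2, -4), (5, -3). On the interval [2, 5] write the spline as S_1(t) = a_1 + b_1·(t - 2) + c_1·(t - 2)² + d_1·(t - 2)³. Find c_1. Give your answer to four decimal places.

Let M_i = S''(x_i). Step sizes h_i = 2, 3; slopes of the chords Δ_i = (y_(i+1) - y_i)/h_i = -2, 1/3.
  2·M_0 + 10·M_1 + 3·M_2 = 6(Δ_1 - Δ_0) = 14
Natural end conditions: M_0 = M_2 = 0.
Hence M_0 = 0, M_1 = 7/5, M_2 = 0.
On [2, 5], with S_1(t) = a_1 + b_1·(t - 2) + c_1·(t - 2)² + d_1·(t - 2)³: c_1 = M_1/2 = 7/10, d_1 = (M_2 - M_1)/(6h_1) = -7/90, b_1 = Δ_1 - h_1(2M_1 + M_2)/6 = -16/15.

0.7000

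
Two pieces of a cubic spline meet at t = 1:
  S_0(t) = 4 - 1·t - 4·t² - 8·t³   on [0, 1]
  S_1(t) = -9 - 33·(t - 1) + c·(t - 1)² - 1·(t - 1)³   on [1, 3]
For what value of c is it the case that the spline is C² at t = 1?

S_0''(t) = -8 - 48·t, so S_0''(1) = -56. On the right, S_1''(1) = 2c, so c = -28.

-28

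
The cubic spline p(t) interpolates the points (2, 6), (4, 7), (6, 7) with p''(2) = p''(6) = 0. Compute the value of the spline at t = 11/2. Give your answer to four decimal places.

Write m_i for p''(x_i). With h_i = 2, 2 and divided differences Δ_i = 1/2, 0, the continuity of p' gives the tridiagonal system
  2·m_0 + 8·m_1 + 2·m_2 = 6(Δ_1 - Δ_0) = -3
Natural end conditions: m_0 = m_2 = 0.
Hence m_0 = 0, m_1 = -3/8, m_2 = 0.
On [4, 6], p(t) = 7 + 1/4·(t - 4) - 3/16·(t - 4)² + 1/32·(t - 4)³.
With (t - 4) = 3/2: p(11/2) = 1807/256.

7.0586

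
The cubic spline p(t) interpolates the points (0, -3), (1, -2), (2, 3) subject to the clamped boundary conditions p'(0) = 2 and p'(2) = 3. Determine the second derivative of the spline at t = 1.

11

Put M_i = p'' at the i-th knot. Here h = (1, 1) and Δ = (1, 5), so the interior equations h_(i-1)·M_(i-1) + 2(h_(i-1)+h_i)·M_i + h_i·M_(i+1) = 6(Δ_i − Δ_(i-1)) read
  1·M_0 + 4·M_1 + 1·M_2 = 6(Δ_1 - Δ_0) = 24
Clamped end conditions give two more equations: 2h_0·M_0 + h_0·M_1 = 6(Δ_0 - p'(0)) = -6 and h_1·M_1 + 2h_1·M_2 = 6(p'(2) - Δ_1) = -12.
Hence M_0 = -17/2, M_1 = 11, M_2 = -23/2.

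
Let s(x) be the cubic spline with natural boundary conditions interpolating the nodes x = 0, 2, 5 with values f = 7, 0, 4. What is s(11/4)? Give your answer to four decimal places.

-0.4273

Write σ_i for s''(x_i). With h_i = 2, 3 and divided differences Δ_i = -7/2, 4/3, the continuity of s' gives the tridiagonal system
  2·σ_0 + 10·σ_1 + 3·σ_2 = 6(Δ_1 - Δ_0) = 29
Natural end conditions: σ_0 = σ_2 = 0.
Solving: σ_0 = 0, σ_1 = 29/10, σ_2 = 0.
On [2, 5], s(x) = 0 - 47/30·(x - 2) + 29/20·(x - 2)² - 29/180·(x - 2)³.
With (x - 2) = 3/4: s(11/4) = -547/1280.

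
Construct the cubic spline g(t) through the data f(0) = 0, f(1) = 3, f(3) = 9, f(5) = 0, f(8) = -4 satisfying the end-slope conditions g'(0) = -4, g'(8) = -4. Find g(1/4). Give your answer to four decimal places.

With m_i denoting the second derivative at x_i, h_i = 1, 2, 2, 3, and Δ_i = (y_(i+1) − y_i)/h_i = 3, 3, -9/2, -4/3:
  1·m_0 + 6·m_1 + 2·m_2 = 6(Δ_1 - Δ_0) = 0
  2·m_1 + 8·m_2 + 2·m_3 = 6(Δ_2 - Δ_1) = -45
  2·m_2 + 10·m_3 + 3·m_4 = 6(Δ_3 - Δ_2) = 19
Clamped end conditions give two more equations: 2h_0·m_0 + h_0·m_1 = 6(Δ_0 - g'(0)) = 42 and h_3·m_3 + 2h_3·m_4 = 6(g'(8) - Δ_3) = -16.
Forward elimination and back-substitution give m_0 = 4609/212, m_1 = -157/106, m_2 = -2725/424, m_3 = 497/106, m_4 = -3187/636.
On [0, 1], g(t) = 0 - 4·t + 4609/424·t² - 1641/424·t³.
With t = 1/4: g(1/4) = -10341/27136.

-0.3811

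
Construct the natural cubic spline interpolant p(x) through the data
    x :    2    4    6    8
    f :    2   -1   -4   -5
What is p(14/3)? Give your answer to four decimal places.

Let M_i = p''(x_i). Step sizes h_i = 2, 2, 2; slopes of the chords Δ_i = (y_(i+1) - y_i)/h_i = -3/2, -3/2, -1/2.
  2·M_0 + 8·M_1 + 2·M_2 = 6(Δ_1 - Δ_0) = 0
  2·M_1 + 8·M_2 + 2·M_3 = 6(Δ_2 - Δ_1) = 6
Natural end conditions: M_0 = M_3 = 0.
Hence M_0 = 0, M_1 = -1/5, M_2 = 4/5, M_3 = 0.
On [4, 6], p(x) = -1 - 49/30·(x - 4) - 1/10·(x - 4)² + 1/12·(x - 4)³.
With (x - 4) = 2/3: p(14/3) = -854/405.

-2.1086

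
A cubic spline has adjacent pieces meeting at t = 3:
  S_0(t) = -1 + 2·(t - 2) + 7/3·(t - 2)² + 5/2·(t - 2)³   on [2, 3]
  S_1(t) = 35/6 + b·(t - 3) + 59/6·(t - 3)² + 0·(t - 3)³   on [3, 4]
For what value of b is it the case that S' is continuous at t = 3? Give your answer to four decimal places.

14.1667

S_0'(t) = 2 + 14/3·(t - 2) + 15/2·(t - 2)², so S_0'(3) = 85/6. On the right, S_1'(3) = b, so b = 85/6.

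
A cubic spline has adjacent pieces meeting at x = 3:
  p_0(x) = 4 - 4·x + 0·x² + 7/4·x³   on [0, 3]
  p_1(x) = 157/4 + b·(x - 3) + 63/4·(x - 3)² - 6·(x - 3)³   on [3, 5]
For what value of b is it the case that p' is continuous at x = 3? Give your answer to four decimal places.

43.2500

p_0'(x) = -4 + 0·x + 21/4·x², so p_0'(3) = 173/4. On the right, p_1'(3) = b, so b = 173/4.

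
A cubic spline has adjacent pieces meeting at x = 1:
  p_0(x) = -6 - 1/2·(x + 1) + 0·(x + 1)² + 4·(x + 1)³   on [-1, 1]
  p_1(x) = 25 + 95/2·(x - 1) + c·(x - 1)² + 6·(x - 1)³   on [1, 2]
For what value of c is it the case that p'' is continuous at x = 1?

p_0''(x) = 0 + 24·(x + 1), so p_0''(1) = 48. On the right, p_1''(1) = 2c, so c = 24.

24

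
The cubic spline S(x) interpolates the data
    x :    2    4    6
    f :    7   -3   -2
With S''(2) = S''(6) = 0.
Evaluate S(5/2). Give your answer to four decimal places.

3.8555

Let M_i = S''(x_i). Step sizes h_i = 2, 2; slopes of the chords Δ_i = (y_(i+1) - y_i)/h_i = -5, 1/2.
  2·M_0 + 8·M_1 + 2·M_2 = 6(Δ_1 - Δ_0) = 33
Natural end conditions: M_0 = M_2 = 0.
Forward elimination and back-substitution give M_0 = 0, M_1 = 33/8, M_2 = 0.
On [2, 4], S(x) = 7 - 51/8·(x - 2) + 0·(x - 2)² + 11/32·(x - 2)³.
With (x - 2) = 1/2: S(5/2) = 987/256.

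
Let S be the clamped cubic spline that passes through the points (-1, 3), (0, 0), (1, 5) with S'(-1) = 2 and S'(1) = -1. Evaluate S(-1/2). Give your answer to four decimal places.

1.5938

Let M_i = S''(x_i). Step sizes h_i = 1, 1; slopes of the chords Δ_i = (y_(i+1) - y_i)/h_i = -3, 5.
  1·M_0 + 4·M_1 + 1·M_2 = 6(Δ_1 - Δ_0) = 48
Clamped end conditions give two more equations: 2h_0·M_0 + h_0·M_1 = 6(Δ_0 - S'(-1)) = -30 and h_1·M_1 + 2h_1·M_2 = 6(S'(1) - Δ_1) = -36.
Solving the tridiagonal system: M_0 = -57/2, M_1 = 27, M_2 = -63/2.
On [-1, 0], S(x) = 3 + 2·(x + 1) - 57/4·(x + 1)² + 37/4·(x + 1)³.
With (x + 1) = 1/2: S(-1/2) = 51/32.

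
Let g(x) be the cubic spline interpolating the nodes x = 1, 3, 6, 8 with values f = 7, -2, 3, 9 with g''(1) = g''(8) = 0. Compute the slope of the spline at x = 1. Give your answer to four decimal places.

Put σ_i = g'' at the i-th knot. Here h = (2, 3, 2) and Δ = (-9/2, 5/3, 3), so the interior equations h_(i-1)·σ_(i-1) + 2(h_(i-1)+h_i)·σ_i + h_i·σ_(i+1) = 6(Δ_i − Δ_(i-1)) read
  2·σ_0 + 10·σ_1 + 3·σ_2 = 6(Δ_1 - Δ_0) = 37
  3·σ_1 + 10·σ_2 + 2·σ_3 = 6(Δ_2 - Δ_1) = 8
Natural end conditions: σ_0 = σ_3 = 0.
Hence σ_0 = 0, σ_1 = 346/91, σ_2 = -31/91, σ_3 = 0.
On [1, 3], g'(x) = b_0 + 2c_0·(x - 1) + 3d_0·(x - 1)² with b_0 = Δ_0 - h_0(2σ_0 + σ_1)/6 = -3149/546, c_0 = σ_0/2 = 0, d_0 = (σ_1 - σ_0)/(6h_0) = 173/546. So g'(1) = -3149/546.

-5.7674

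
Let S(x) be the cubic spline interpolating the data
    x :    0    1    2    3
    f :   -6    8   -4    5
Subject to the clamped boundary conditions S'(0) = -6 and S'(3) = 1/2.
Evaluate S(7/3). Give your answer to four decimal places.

Write σ_i for S''(x_i). With h_i = 1, 1, 1 and divided differences Δ_i = 14, -12, 9, the continuity of S' gives the tridiagonal system
  1·σ_0 + 4·σ_1 + 1·σ_2 = 6(Δ_1 - Δ_0) = -156
  1·σ_1 + 4·σ_2 + 1·σ_3 = 6(Δ_2 - Δ_1) = 126
Clamped end conditions give two more equations: 2h_0·σ_0 + h_0·σ_1 = 6(Δ_0 - S'(0)) = 120 and h_2·σ_2 + 2h_2·σ_3 = 6(S'(3) - Δ_2) = -51.
Solving the tridiagonal system: σ_0 = 301/3, σ_1 = -242/3, σ_2 = 199/3, σ_3 = -176/3.
On [2, 3], S(x) = -4 - 10/3·(x - 2) + 199/6·(x - 2)² - 125/6·(x - 2)³.
With (x - 2) = 1/3: S(7/3) = -178/81.

-2.1975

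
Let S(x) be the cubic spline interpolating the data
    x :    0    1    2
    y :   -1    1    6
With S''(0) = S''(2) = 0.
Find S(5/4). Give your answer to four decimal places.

Put M_i = S'' at the i-th knot. Here h = (1, 1) and Δ = (2, 5), so the interior equations h_(i-1)·M_(i-1) + 2(h_(i-1)+h_i)·M_i + h_i·M_(i+1) = 6(Δ_i − Δ_(i-1)) read
  1·M_0 + 4·M_1 + 1·M_2 = 6(Δ_1 - Δ_0) = 18
Natural end conditions: M_0 = M_2 = 0.
Solving: M_0 = 0, M_1 = 9/2, M_2 = 0.
On [1, 2], S(x) = 1 + 7/2·(x - 1) + 9/4·(x - 1)² - 3/4·(x - 1)³.
With (x - 1) = 1/4: S(5/4) = 513/256.

2.0039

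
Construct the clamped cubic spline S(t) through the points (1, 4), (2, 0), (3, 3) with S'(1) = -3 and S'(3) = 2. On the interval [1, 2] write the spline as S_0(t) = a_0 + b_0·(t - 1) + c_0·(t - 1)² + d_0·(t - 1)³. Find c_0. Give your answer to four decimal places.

With σ_i denoting the second derivative at x_i, h_i = 1, 1, and Δ_i = (y_(i+1) − y_i)/h_i = -4, 3:
  1·σ_0 + 4·σ_1 + 1·σ_2 = 6(Δ_1 - Δ_0) = 42
Clamped end conditions give two more equations: 2h_0·σ_0 + h_0·σ_1 = 6(Δ_0 - S'(1)) = -6 and h_1·σ_1 + 2h_1·σ_2 = 6(S'(3) - Δ_1) = -6.
Forward elimination and back-substitution give σ_0 = -11, σ_1 = 16, σ_2 = -11.
On [1, 2], with S_0(t) = a_0 + b_0·(t - 1) + c_0·(t - 1)² + d_0·(t - 1)³: c_0 = σ_0/2 = -11/2, d_0 = (σ_1 - σ_0)/(6h_0) = 9/2, b_0 = Δ_0 - h_0(2σ_0 + σ_1)/6 = -3.

-5.5000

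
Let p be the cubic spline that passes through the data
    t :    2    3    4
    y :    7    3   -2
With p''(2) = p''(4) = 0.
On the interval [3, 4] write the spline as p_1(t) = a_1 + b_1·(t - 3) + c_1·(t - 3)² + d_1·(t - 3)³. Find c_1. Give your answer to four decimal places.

Put σ_i = p'' at the i-th knot. Here h = (1, 1) and Δ = (-4, -5), so the interior equations h_(i-1)·σ_(i-1) + 2(h_(i-1)+h_i)·σ_i + h_i·σ_(i+1) = 6(Δ_i − Δ_(i-1)) read
  1·σ_0 + 4·σ_1 + 1·σ_2 = 6(Δ_1 - Δ_0) = -6
Natural end conditions: σ_0 = σ_2 = 0.
Hence σ_0 = 0, σ_1 = -3/2, σ_2 = 0.
On [3, 4], with p_1(t) = a_1 + b_1·(t - 3) + c_1·(t - 3)² + d_1·(t - 3)³: c_1 = σ_1/2 = -3/4, d_1 = (σ_2 - σ_1)/(6h_1) = 1/4, b_1 = Δ_1 - h_1(2σ_1 + σ_2)/6 = -9/2.

-0.7500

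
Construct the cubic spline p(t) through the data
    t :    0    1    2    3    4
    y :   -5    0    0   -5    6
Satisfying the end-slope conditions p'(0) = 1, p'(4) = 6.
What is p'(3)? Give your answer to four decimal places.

With m_i denoting the second derivative at x_i, h_i = 1, 1, 1, 1, and Δ_i = (y_(i+1) − y_i)/h_i = 5, 0, -5, 11:
  1·m_0 + 4·m_1 + 1·m_2 = 6(Δ_1 - Δ_0) = -30
  1·m_1 + 4·m_2 + 1·m_3 = 6(Δ_2 - Δ_1) = -30
  1·m_2 + 4·m_3 + 1·m_4 = 6(Δ_3 - Δ_2) = 96
Clamped end conditions give two more equations: 2h_0·m_0 + h_0·m_1 = 6(Δ_0 - p'(0)) = 24 and h_3·m_3 + 2h_3·m_4 = 6(p'(4) - Δ_3) = -30.
Solving the tridiagonal system: m_0 = 223/14, m_1 = -55/7, m_2 = -29/2, m_3 = 251/7, m_4 = -461/14.
On [3, 4], p'(t) = b_3 + 2c_3·(t - 3) + 3d_3·(t - 3)² with b_3 = Δ_3 - h_3(2m_3 + m_4)/6 = 127/28, c_3 = m_3/2 = 251/14, d_3 = (m_4 - m_3)/(6h_3) = -321/28. So p'(3) = 127/28.

4.5357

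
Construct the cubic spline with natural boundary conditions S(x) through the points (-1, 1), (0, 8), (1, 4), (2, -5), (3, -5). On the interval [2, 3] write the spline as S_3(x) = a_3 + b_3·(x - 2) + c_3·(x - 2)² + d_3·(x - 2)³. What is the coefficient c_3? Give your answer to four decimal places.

Write M_i for S''(x_i). With h_i = 1, 1, 1, 1 and divided differences Δ_i = 7, -4, -9, 0, the continuity of S' gives the tridiagonal system
  1·M_0 + 4·M_1 + 1·M_2 = 6(Δ_1 - Δ_0) = -66
  1·M_1 + 4·M_2 + 1·M_3 = 6(Δ_2 - Δ_1) = -30
  1·M_2 + 4·M_3 + 1·M_4 = 6(Δ_3 - Δ_2) = 54
Natural end conditions: M_0 = M_4 = 0.
Hence M_0 = 0, M_1 = -102/7, M_2 = -54/7, M_3 = 108/7, M_4 = 0.
On [2, 3], with S_3(x) = a_3 + b_3·(x - 2) + c_3·(x - 2)² + d_3·(x - 2)³: c_3 = M_3/2 = 54/7, d_3 = (M_4 - M_3)/(6h_3) = -18/7, b_3 = Δ_3 - h_3(2M_3 + M_4)/6 = -36/7.

7.7143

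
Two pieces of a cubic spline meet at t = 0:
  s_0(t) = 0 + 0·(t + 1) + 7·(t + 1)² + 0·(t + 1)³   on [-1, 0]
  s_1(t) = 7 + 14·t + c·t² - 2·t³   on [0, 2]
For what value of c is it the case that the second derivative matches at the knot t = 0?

7

s_0''(t) = 14 + 0·(t + 1), so s_0''(0) = 14. On the right, s_1''(0) = 2c, so c = 7.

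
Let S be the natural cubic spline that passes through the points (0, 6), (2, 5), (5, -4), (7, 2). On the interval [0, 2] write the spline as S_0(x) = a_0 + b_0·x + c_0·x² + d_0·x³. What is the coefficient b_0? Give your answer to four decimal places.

0.4451

Write σ_i for S''(x_i). With h_i = 2, 3, 2 and divided differences Δ_i = -1/2, -3, 3, the continuity of S' gives the tridiagonal system
  2·σ_0 + 10·σ_1 + 3·σ_2 = 6(Δ_1 - Δ_0) = -15
  3·σ_1 + 10·σ_2 + 2·σ_3 = 6(Δ_2 - Δ_1) = 36
Natural end conditions: σ_0 = σ_3 = 0.
Hence σ_0 = 0, σ_1 = -258/91, σ_2 = 405/91, σ_3 = 0.
On [0, 2], with S_0(x) = a_0 + b_0·x + c_0·x² + d_0·x³: c_0 = σ_0/2 = 0, d_0 = (σ_1 - σ_0)/(6h_0) = -43/182, b_0 = Δ_0 - h_0(2σ_0 + σ_1)/6 = 81/182.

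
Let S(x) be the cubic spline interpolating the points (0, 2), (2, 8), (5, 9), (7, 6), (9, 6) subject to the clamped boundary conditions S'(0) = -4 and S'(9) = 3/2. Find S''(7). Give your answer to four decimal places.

0.6412

Put σ_i = S'' at the i-th knot. Here h = (2, 3, 2, 2) and Δ = (3, 1/3, -3/2, 0), so the interior equations h_(i-1)·σ_(i-1) + 2(h_(i-1)+h_i)·σ_i + h_i·σ_(i+1) = 6(Δ_i − Δ_(i-1)) read
  2·σ_0 + 10·σ_1 + 3·σ_2 = 6(Δ_1 - Δ_0) = -16
  3·σ_1 + 10·σ_2 + 2·σ_3 = 6(Δ_2 - Δ_1) = -11
  2·σ_2 + 8·σ_3 + 2·σ_4 = 6(Δ_3 - Δ_2) = 9
Clamped end conditions give two more equations: 2h_0·σ_0 + h_0·σ_1 = 6(Δ_0 - S'(0)) = 42 and h_3·σ_3 + 2h_3·σ_4 = 6(S'(9) - Δ_3) = 9.
Hence σ_0 = 4445/354, σ_1 = -728/177, σ_2 = 1/177, σ_3 = 227/354, σ_4 = 683/354.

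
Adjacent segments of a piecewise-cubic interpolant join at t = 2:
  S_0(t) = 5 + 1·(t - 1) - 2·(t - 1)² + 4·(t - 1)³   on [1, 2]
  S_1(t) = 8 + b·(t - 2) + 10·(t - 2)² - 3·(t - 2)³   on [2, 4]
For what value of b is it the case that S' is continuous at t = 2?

9

S_0'(t) = 1 - 4·(t - 1) + 12·(t - 1)², so S_0'(2) = 9. On the right, S_1'(2) = b, so b = 9.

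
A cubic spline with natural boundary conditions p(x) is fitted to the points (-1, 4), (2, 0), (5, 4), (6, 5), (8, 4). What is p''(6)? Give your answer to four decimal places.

-1.3941

Let M_i = p''(x_i). Step sizes h_i = 3, 3, 1, 2; slopes of the chords Δ_i = (y_(i+1) - y_i)/h_i = -4/3, 4/3, 1, -1/2.
  3·M_0 + 12·M_1 + 3·M_2 = 6(Δ_1 - Δ_0) = 16
  3·M_1 + 8·M_2 + 1·M_3 = 6(Δ_2 - Δ_1) = -2
  1·M_2 + 6·M_3 + 2·M_4 = 6(Δ_3 - Δ_2) = -9
Natural end conditions: M_0 = M_4 = 0.
Hence M_0 = 0, M_1 = 761/510, M_2 = -54/85, M_3 = -237/170, M_4 = 0.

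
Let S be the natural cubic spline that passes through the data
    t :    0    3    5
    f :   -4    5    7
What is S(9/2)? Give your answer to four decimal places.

Write m_i for S''(x_i). With h_i = 3, 2 and divided differences Δ_i = 3, 1, the continuity of S' gives the tridiagonal system
  3·m_0 + 10·m_1 + 2·m_2 = 6(Δ_1 - Δ_0) = -12
Natural end conditions: m_0 = m_2 = 0.
Hence m_0 = 0, m_1 = -6/5, m_2 = 0.
On [3, 5], S(t) = 5 + 9/5·(t - 3) - 3/5·(t - 3)² + 1/10·(t - 3)³.
With (t - 3) = 3/2: S(9/2) = 107/16.

6.6875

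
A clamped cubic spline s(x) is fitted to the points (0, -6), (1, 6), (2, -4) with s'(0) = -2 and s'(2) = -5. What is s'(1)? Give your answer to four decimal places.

Let m_i = s''(x_i). Step sizes h_i = 1, 1; slopes of the chords Δ_i = (y_(i+1) - y_i)/h_i = 12, -10.
  1·m_0 + 4·m_1 + 1·m_2 = 6(Δ_1 - Δ_0) = -132
Clamped end conditions give two more equations: 2h_0·m_0 + h_0·m_1 = 6(Δ_0 - s'(0)) = 84 and h_1·m_1 + 2h_1·m_2 = 6(s'(2) - Δ_1) = 30.
Forward elimination and back-substitution give m_0 = 147/2, m_1 = -63, m_2 = 93/2.
On [1, 2], s'(x) = b_1 + 2c_1·(x - 1) + 3d_1·(x - 1)² with b_1 = Δ_1 - h_1(2m_1 + m_2)/6 = 13/4, c_1 = m_1/2 = -63/2, d_1 = (m_2 - m_1)/(6h_1) = 73/4. So s'(1) = 13/4.

3.2500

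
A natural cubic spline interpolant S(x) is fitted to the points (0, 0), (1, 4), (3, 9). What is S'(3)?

With m_i denoting the second derivative at x_i, h_i = 1, 2, and Δ_i = (y_(i+1) − y_i)/h_i = 4, 5/2:
  1·m_0 + 6·m_1 + 2·m_2 = 6(Δ_1 - Δ_0) = -9
Natural end conditions: m_0 = m_2 = 0.
Hence m_0 = 0, m_1 = -3/2, m_2 = 0.
On [1, 3], S'(x) = b_1 + 2c_1·(x - 1) + 3d_1·(x - 1)² with b_1 = Δ_1 - h_1(2m_1 + m_2)/6 = 7/2, c_1 = m_1/2 = -3/4, d_1 = (m_2 - m_1)/(6h_1) = 1/8. So S'(3) = 2.

2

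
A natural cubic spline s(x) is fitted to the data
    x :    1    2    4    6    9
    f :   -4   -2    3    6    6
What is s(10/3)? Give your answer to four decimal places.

Write M_i for s''(x_i). With h_i = 1, 2, 2, 3 and divided differences Δ_i = 2, 5/2, 3/2, 0, the continuity of s' gives the tridiagonal system
  1·M_0 + 6·M_1 + 2·M_2 = 6(Δ_1 - Δ_0) = 3
  2·M_1 + 8·M_2 + 2·M_3 = 6(Δ_2 - Δ_1) = -6
  2·M_2 + 10·M_3 + 3·M_4 = 6(Δ_3 - Δ_2) = -9
Natural end conditions: M_0 = M_4 = 0.
Solving the tridiagonal system: M_0 = 0, M_1 = 3/4, M_2 = -3/4, M_3 = -3/4, M_4 = 0.
On [2, 4], s(x) = -2 + 9/4·(x - 2) + 3/8·(x - 2)² - 1/8·(x - 2)³.
With (x - 2) = 4/3: s(10/3) = 37/27.

1.3704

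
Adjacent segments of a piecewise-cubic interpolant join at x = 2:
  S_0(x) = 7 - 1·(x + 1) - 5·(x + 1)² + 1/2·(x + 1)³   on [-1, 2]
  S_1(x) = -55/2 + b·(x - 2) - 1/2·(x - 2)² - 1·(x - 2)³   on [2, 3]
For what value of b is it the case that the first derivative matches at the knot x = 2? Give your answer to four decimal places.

-17.5000

S_0'(x) = -1 - 10·(x + 1) + 3/2·(x + 1)², so S_0'(2) = -35/2. On the right, S_1'(2) = b, so b = -35/2.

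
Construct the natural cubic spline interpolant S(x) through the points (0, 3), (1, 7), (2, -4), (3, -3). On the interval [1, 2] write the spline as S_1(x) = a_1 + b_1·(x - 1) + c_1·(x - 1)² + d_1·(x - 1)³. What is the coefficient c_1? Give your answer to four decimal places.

-14.4000

Put m_i = S'' at the i-th knot. Here h = (1, 1, 1) and Δ = (4, -11, 1), so the interior equations h_(i-1)·m_(i-1) + 2(h_(i-1)+h_i)·m_i + h_i·m_(i+1) = 6(Δ_i − Δ_(i-1)) read
  1·m_0 + 4·m_1 + 1·m_2 = 6(Δ_1 - Δ_0) = -90
  1·m_1 + 4·m_2 + 1·m_3 = 6(Δ_2 - Δ_1) = 72
Natural end conditions: m_0 = m_3 = 0.
Hence m_0 = 0, m_1 = -144/5, m_2 = 126/5, m_3 = 0.
On [1, 2], with S_1(x) = a_1 + b_1·(x - 1) + c_1·(x - 1)² + d_1·(x - 1)³: c_1 = m_1/2 = -72/5, d_1 = (m_2 - m_1)/(6h_1) = 9, b_1 = Δ_1 - h_1(2m_1 + m_2)/6 = -28/5.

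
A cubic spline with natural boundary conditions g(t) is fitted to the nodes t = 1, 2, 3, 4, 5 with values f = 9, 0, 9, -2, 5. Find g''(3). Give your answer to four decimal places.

-49.7143

With M_i denoting the second derivative at x_i, h_i = 1, 1, 1, 1, and Δ_i = (y_(i+1) − y_i)/h_i = -9, 9, -11, 7:
  1·M_0 + 4·M_1 + 1·M_2 = 6(Δ_1 - Δ_0) = 108
  1·M_1 + 4·M_2 + 1·M_3 = 6(Δ_2 - Δ_1) = -120
  1·M_2 + 4·M_3 + 1·M_4 = 6(Δ_3 - Δ_2) = 108
Natural end conditions: M_0 = M_4 = 0.
Hence M_0 = 0, M_1 = 276/7, M_2 = -348/7, M_3 = 276/7, M_4 = 0.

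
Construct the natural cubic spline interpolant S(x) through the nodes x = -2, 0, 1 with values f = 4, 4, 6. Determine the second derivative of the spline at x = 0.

2

Let σ_i = S''(x_i). Step sizes h_i = 2, 1; slopes of the chords Δ_i = (y_(i+1) - y_i)/h_i = 0, 2.
  2·σ_0 + 6·σ_1 + 1·σ_2 = 6(Δ_1 - Δ_0) = 12
Natural end conditions: σ_0 = σ_2 = 0.
Forward elimination and back-substitution give σ_0 = 0, σ_1 = 2, σ_2 = 0.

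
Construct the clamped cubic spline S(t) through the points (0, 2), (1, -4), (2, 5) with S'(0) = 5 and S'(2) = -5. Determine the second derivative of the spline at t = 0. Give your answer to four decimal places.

With M_i denoting the second derivative at x_i, h_i = 1, 1, and Δ_i = (y_(i+1) − y_i)/h_i = -6, 9:
  1·M_0 + 4·M_1 + 1·M_2 = 6(Δ_1 - Δ_0) = 90
Clamped end conditions give two more equations: 2h_0·M_0 + h_0·M_1 = 6(Δ_0 - S'(0)) = -66 and h_1·M_1 + 2h_1·M_2 = 6(S'(2) - Δ_1) = -84.
Forward elimination and back-substitution give M_0 = -121/2, M_1 = 55, M_2 = -139/2.

-60.5000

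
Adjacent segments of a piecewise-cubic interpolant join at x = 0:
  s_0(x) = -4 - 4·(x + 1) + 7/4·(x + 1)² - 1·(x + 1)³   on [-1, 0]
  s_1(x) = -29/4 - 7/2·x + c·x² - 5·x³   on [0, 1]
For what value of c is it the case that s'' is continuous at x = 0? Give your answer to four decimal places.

-1.2500

s_0''(x) = 7/2 - 6·(x + 1), so s_0''(0) = -5/2. On the right, s_1''(0) = 2c, so c = -5/4.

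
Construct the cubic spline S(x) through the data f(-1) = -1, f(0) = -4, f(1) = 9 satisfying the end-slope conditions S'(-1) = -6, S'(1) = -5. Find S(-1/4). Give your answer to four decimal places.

-5.2539

Put M_i = S'' at the i-th knot. Here h = (1, 1) and Δ = (-3, 13), so the interior equations h_(i-1)·M_(i-1) + 2(h_(i-1)+h_i)·M_i + h_i·M_(i+1) = 6(Δ_i − Δ_(i-1)) read
  1·M_0 + 4·M_1 + 1·M_2 = 6(Δ_1 - Δ_0) = 96
Clamped end conditions give two more equations: 2h_0·M_0 + h_0·M_1 = 6(Δ_0 - S'(-1)) = 18 and h_1·M_1 + 2h_1·M_2 = 6(S'(1) - Δ_1) = -108.
Hence M_0 = -29/2, M_1 = 47, M_2 = -155/2.
On [-1, 0], S(x) = -1 - 6·(x + 1) - 29/4·(x + 1)² + 41/4·(x + 1)³.
With (x + 1) = 3/4: S(-1/4) = -1345/256.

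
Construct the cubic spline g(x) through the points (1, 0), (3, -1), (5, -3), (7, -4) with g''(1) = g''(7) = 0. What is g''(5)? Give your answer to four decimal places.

0.5000

Put σ_i = g'' at the i-th knot. Here h = (2, 2, 2) and Δ = (-1/2, -1, -1/2), so the interior equations h_(i-1)·σ_(i-1) + 2(h_(i-1)+h_i)·σ_i + h_i·σ_(i+1) = 6(Δ_i − Δ_(i-1)) read
  2·σ_0 + 8·σ_1 + 2·σ_2 = 6(Δ_1 - Δ_0) = -3
  2·σ_1 + 8·σ_2 + 2·σ_3 = 6(Δ_2 - Δ_1) = 3
Natural end conditions: σ_0 = σ_3 = 0.
Solving: σ_0 = 0, σ_1 = -1/2, σ_2 = 1/2, σ_3 = 0.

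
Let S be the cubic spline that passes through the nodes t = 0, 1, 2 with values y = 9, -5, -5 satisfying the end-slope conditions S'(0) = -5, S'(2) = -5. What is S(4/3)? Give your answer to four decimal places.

Put m_i = S'' at the i-th knot. Here h = (1, 1) and Δ = (-14, 0), so the interior equations h_(i-1)·m_(i-1) + 2(h_(i-1)+h_i)·m_i + h_i·m_(i+1) = 6(Δ_i − Δ_(i-1)) read
  1·m_0 + 4·m_1 + 1·m_2 = 6(Δ_1 - Δ_0) = 84
Clamped end conditions give two more equations: 2h_0·m_0 + h_0·m_1 = 6(Δ_0 - S'(0)) = -54 and h_1·m_1 + 2h_1·m_2 = 6(S'(2) - Δ_1) = -30.
Hence m_0 = -48, m_1 = 42, m_2 = -36.
On [1, 2], S(t) = -5 - 8·(t - 1) + 21·(t - 1)² - 13·(t - 1)³.
With (t - 1) = 1/3: S(4/3) = -157/27.

-5.8148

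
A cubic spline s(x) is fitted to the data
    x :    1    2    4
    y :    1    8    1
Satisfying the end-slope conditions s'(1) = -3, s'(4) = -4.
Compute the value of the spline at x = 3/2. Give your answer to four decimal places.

3.2604

Write m_i for s''(x_i). With h_i = 1, 2 and divided differences Δ_i = 7, -7/2, the continuity of s' gives the tridiagonal system
  1·m_0 + 6·m_1 + 2·m_2 = 6(Δ_1 - Δ_0) = -63
Clamped end conditions give two more equations: 2h_0·m_0 + h_0·m_1 = 6(Δ_0 - s'(1)) = 60 and h_1·m_1 + 2h_1·m_2 = 6(s'(4) - Δ_1) = -3.
Forward elimination and back-substitution give m_0 = 241/6, m_1 = -61/3, m_2 = 113/12.
On [1, 2], s(x) = 1 - 3·(x - 1) + 241/12·(x - 1)² - 121/12·(x - 1)³.
With (x - 1) = 1/2: s(3/2) = 313/96.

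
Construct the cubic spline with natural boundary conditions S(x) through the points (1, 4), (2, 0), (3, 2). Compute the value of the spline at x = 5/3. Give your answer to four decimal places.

Write M_i for S''(x_i). With h_i = 1, 1 and divided differences Δ_i = -4, 2, the continuity of S' gives the tridiagonal system
  1·M_0 + 4·M_1 + 1·M_2 = 6(Δ_1 - Δ_0) = 36
Natural end conditions: M_0 = M_2 = 0.
Forward elimination and back-substitution give M_0 = 0, M_1 = 9, M_2 = 0.
On [1, 2], S(x) = 4 - 11/2·(x - 1) + 0·(x - 1)² + 3/2·(x - 1)³.
With (x - 1) = 2/3: S(5/3) = 7/9.

0.7778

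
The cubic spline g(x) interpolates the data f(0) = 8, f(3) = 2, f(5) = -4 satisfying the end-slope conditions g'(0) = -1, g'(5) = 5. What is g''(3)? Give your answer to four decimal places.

-3.6000

Put M_i = g'' at the i-th knot. Here h = (3, 2) and Δ = (-2, -3), so the interior equations h_(i-1)·M_(i-1) + 2(h_(i-1)+h_i)·M_i + h_i·M_(i+1) = 6(Δ_i − Δ_(i-1)) read
  3·M_0 + 10·M_1 + 2·M_2 = 6(Δ_1 - Δ_0) = -6
Clamped end conditions give two more equations: 2h_0·M_0 + h_0·M_1 = 6(Δ_0 - g'(0)) = -6 and h_1·M_1 + 2h_1·M_2 = 6(g'(5) - Δ_1) = 48.
Hence M_0 = 4/5, M_1 = -18/5, M_2 = 69/5.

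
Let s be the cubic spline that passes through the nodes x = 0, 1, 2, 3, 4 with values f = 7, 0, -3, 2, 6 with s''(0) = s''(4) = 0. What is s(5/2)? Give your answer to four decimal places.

Let σ_i = s''(x_i). Step sizes h_i = 1, 1, 1, 1; slopes of the chords Δ_i = (y_(i+1) - y_i)/h_i = -7, -3, 5, 4.
  1·σ_0 + 4·σ_1 + 1·σ_2 = 6(Δ_1 - Δ_0) = 24
  1·σ_1 + 4·σ_2 + 1·σ_3 = 6(Δ_2 - Δ_1) = 48
  1·σ_2 + 4·σ_3 + 1·σ_4 = 6(Δ_3 - Δ_2) = -6
Natural end conditions: σ_0 = σ_4 = 0.
Forward elimination and back-substitution give σ_0 = 0, σ_1 = 81/28, σ_2 = 87/7, σ_3 = -129/28, σ_4 = 0.
On [2, 3], s(x) = -3 + 13/8·(x - 2) + 87/14·(x - 2)² - 159/56·(x - 2)³.
With (x - 2) = 1/2: s(5/2) = -443/448.

-0.9888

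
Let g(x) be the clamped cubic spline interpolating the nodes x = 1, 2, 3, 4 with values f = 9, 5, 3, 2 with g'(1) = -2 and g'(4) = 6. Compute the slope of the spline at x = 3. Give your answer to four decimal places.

Put M_i = g'' at the i-th knot. Here h = (1, 1, 1) and Δ = (-4, -2, -1), so the interior equations h_(i-1)·M_(i-1) + 2(h_(i-1)+h_i)·M_i + h_i·M_(i+1) = 6(Δ_i − Δ_(i-1)) read
  1·M_0 + 4·M_1 + 1·M_2 = 6(Δ_1 - Δ_0) = 12
  1·M_1 + 4·M_2 + 1·M_3 = 6(Δ_2 - Δ_1) = 6
Clamped end conditions give two more equations: 2h_0·M_0 + h_0·M_1 = 6(Δ_0 - g'(1)) = -12 and h_2·M_2 + 2h_2·M_3 = 6(g'(4) - Δ_2) = 42.
Solving the tridiagonal system: M_0 = -142/15, M_1 = 104/15, M_2 = -94/15, M_3 = 362/15.
On [3, 4], g'(x) = b_2 + 2c_2·(x - 3) + 3d_2·(x - 3)² with b_2 = Δ_2 - h_2(2M_2 + M_3)/6 = -44/15, c_2 = M_2/2 = -47/15, d_2 = (M_3 - M_2)/(6h_2) = 76/15. So g'(3) = -44/15.

-2.9333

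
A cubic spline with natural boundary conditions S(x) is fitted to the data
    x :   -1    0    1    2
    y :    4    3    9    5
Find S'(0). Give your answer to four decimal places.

Write m_i for S''(x_i). With h_i = 1, 1, 1 and divided differences Δ_i = -1, 6, -4, the continuity of S' gives the tridiagonal system
  1·m_0 + 4·m_1 + 1·m_2 = 6(Δ_1 - Δ_0) = 42
  1·m_1 + 4·m_2 + 1·m_3 = 6(Δ_2 - Δ_1) = -60
Natural end conditions: m_0 = m_3 = 0.
Hence m_0 = 0, m_1 = 76/5, m_2 = -94/5, m_3 = 0.
On [0, 1], S'(x) = b_1 + 2c_1·x + 3d_1·x² with b_1 = Δ_1 - h_1(2m_1 + m_2)/6 = 61/15, c_1 = m_1/2 = 38/5, d_1 = (m_2 - m_1)/(6h_1) = -17/3. So S'(0) = 61/15.

4.0667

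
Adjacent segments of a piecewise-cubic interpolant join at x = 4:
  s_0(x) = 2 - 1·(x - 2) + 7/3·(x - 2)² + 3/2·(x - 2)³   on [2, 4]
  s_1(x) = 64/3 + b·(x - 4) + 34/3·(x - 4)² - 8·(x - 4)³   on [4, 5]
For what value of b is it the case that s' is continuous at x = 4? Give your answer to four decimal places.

s_0'(x) = -1 + 14/3·(x - 2) + 9/2·(x - 2)², so s_0'(4) = 79/3. On the right, s_1'(4) = b, so b = 79/3.

26.3333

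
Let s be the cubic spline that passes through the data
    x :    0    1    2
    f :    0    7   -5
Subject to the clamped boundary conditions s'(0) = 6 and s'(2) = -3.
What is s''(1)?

-48

With σ_i denoting the second derivative at x_i, h_i = 1, 1, and Δ_i = (y_(i+1) − y_i)/h_i = 7, -12:
  1·σ_0 + 4·σ_1 + 1·σ_2 = 6(Δ_1 - Δ_0) = -114
Clamped end conditions give two more equations: 2h_0·σ_0 + h_0·σ_1 = 6(Δ_0 - s'(0)) = 6 and h_1·σ_1 + 2h_1·σ_2 = 6(s'(2) - Δ_1) = 54.
Solving: σ_0 = 27, σ_1 = -48, σ_2 = 51.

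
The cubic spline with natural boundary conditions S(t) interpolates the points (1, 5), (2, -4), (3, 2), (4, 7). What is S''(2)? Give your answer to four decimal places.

With M_i denoting the second derivative at x_i, h_i = 1, 1, 1, and Δ_i = (y_(i+1) − y_i)/h_i = -9, 6, 5:
  1·M_0 + 4·M_1 + 1·M_2 = 6(Δ_1 - Δ_0) = 90
  1·M_1 + 4·M_2 + 1·M_3 = 6(Δ_2 - Δ_1) = -6
Natural end conditions: M_0 = M_3 = 0.
Solving the tridiagonal system: M_0 = 0, M_1 = 122/5, M_2 = -38/5, M_3 = 0.

24.4000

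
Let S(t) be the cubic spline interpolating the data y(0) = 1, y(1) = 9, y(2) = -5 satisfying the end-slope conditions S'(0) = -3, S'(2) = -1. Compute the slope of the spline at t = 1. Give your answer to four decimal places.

-3.5000

Put M_i = S'' at the i-th knot. Here h = (1, 1) and Δ = (8, -14), so the interior equations h_(i-1)·M_(i-1) + 2(h_(i-1)+h_i)·M_i + h_i·M_(i+1) = 6(Δ_i − Δ_(i-1)) read
  1·M_0 + 4·M_1 + 1·M_2 = 6(Δ_1 - Δ_0) = -132
Clamped end conditions give two more equations: 2h_0·M_0 + h_0·M_1 = 6(Δ_0 - S'(0)) = 66 and h_1·M_1 + 2h_1·M_2 = 6(S'(2) - Δ_1) = 78.
Hence M_0 = 67, M_1 = -68, M_2 = 73.
On [1, 2], S'(t) = b_1 + 2c_1·(t - 1) + 3d_1·(t - 1)² with b_1 = Δ_1 - h_1(2M_1 + M_2)/6 = -7/2, c_1 = M_1/2 = -34, d_1 = (M_2 - M_1)/(6h_1) = 47/2. So S'(1) = -7/2.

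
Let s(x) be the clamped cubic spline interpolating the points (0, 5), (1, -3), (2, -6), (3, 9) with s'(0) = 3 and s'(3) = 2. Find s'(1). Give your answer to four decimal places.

With m_i denoting the second derivative at x_i, h_i = 1, 1, 1, and Δ_i = (y_(i+1) − y_i)/h_i = -8, -3, 15:
  1·m_0 + 4·m_1 + 1·m_2 = 6(Δ_1 - Δ_0) = 30
  1·m_1 + 4·m_2 + 1·m_3 = 6(Δ_2 - Δ_1) = 108
Clamped end conditions give two more equations: 2h_0·m_0 + h_0·m_1 = 6(Δ_0 - s'(0)) = -66 and h_2·m_2 + 2h_2·m_3 = 6(s'(3) - Δ_2) = -78.
Solving: m_0 = -544/15, m_1 = 98/15, m_2 = 602/15, m_3 = -886/15.
On [1, 2], s'(x) = b_1 + 2c_1·(x - 1) + 3d_1·(x - 1)² with b_1 = Δ_1 - h_1(2m_1 + m_2)/6 = -178/15, c_1 = m_1/2 = 49/15, d_1 = (m_2 - m_1)/(6h_1) = 28/5. So s'(1) = -178/15.

-11.8667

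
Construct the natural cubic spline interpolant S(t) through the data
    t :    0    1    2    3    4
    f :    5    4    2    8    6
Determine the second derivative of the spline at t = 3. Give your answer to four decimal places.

Write m_i for S''(x_i). With h_i = 1, 1, 1, 1 and divided differences Δ_i = -1, -2, 6, -2, the continuity of S' gives the tridiagonal system
  1·m_0 + 4·m_1 + 1·m_2 = 6(Δ_1 - Δ_0) = -6
  1·m_1 + 4·m_2 + 1·m_3 = 6(Δ_2 - Δ_1) = 48
  1·m_2 + 4·m_3 + 1·m_4 = 6(Δ_3 - Δ_2) = -48
Natural end conditions: m_0 = m_4 = 0.
Solving: m_0 = 0, m_1 = -165/28, m_2 = 123/7, m_3 = -459/28, m_4 = 0.

-16.3929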